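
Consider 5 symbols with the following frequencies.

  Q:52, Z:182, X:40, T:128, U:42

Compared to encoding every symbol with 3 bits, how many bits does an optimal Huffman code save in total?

410

Fixed-length: 3 bits × 444 symbols = 1332 bits.
Huffman merges:
X(40) + U(42) → 82
Q(52) + 82 → 134
T(128) + 134 → 262
Z(182) + 262 → 444
Huffman total = 82 + 134 + 262 + 444 = 922 bits.
Saving = 1332 − 922 = 410 bits.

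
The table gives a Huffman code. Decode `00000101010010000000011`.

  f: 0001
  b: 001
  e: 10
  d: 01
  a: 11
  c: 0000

Read left to right; each codeword is recognised as soon as it completes (prefix code):
  0000→c | 01→d | 01→d | 01→d | 001→b | 0000→c | 0000→c | 11→a
Decoded message: cdddbcca

cdddbcca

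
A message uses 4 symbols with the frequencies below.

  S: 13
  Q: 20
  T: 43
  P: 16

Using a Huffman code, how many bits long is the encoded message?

Merge the two smallest weights repeatedly:
S(13) + P(16) → 29
Q(20) + 29 → 49
T(43) + 49 → 92
Each symbol's bit-cost is frequency × depth; summing gives 170 bits (equivalently 29 + 49 + 92).

170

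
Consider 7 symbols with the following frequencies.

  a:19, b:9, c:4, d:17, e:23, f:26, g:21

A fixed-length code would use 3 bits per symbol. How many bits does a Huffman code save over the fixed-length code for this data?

Fixed-length: 3 bits × 119 symbols = 357 bits.
Huffman merges:
combine c(4), b(9) → 13
combine 13, d(17) → 30
combine a(19), g(21) → 40
combine e(23), f(26) → 49
combine 30, 40 → 70
combine 49, 70 → 119
Huffman total = 13 + 30 + 40 + 49 + 70 + 119 = 321 bits.
Saving = 357 − 321 = 36 bits.

36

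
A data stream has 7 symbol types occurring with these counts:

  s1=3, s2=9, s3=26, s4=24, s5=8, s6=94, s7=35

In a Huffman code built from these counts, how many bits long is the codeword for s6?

Repeatedly merge the two smallest:
combine s1(3), s5(8) → 11
combine s2(9), 11 → 20
combine 20, s4(24) → 44
combine s3(26), s7(35) → 61
combine 44, 61 → 105
combine s6(94), 105 → 199
s6 is a child of the root — depth 1, so its codeword is a single bit.

1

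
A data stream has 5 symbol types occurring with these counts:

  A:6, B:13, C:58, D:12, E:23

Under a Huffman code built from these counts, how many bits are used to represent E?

Huffman merges, smallest pair first:
merge A(6) and D(12): 18
merge B(13) and 18: 31
merge E(23) and 31: 54
merge 54 and C(58): 112
The subtree containing E is merged 2 times, so code length = 2.

2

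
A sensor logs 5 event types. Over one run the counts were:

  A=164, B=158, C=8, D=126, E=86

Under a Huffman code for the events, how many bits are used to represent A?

2

Build the tree from the bottom:
combine C(8), E(86) → 94
combine 94, D(126) → 220
combine B(158), A(164) → 322
combine 220, 322 → 542
A's leaf is at depth 2, giving a 2-bit codeword.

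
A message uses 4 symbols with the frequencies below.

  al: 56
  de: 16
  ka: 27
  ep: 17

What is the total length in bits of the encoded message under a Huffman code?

209

Build the Huffman tree bottom-up:
merge de(16) and ep(17): 33
merge ka(27) and 33: 60
merge al(56) and 60: 116
Total encoded bits = sum of merged weights = 33 + 60 + 116 = 209.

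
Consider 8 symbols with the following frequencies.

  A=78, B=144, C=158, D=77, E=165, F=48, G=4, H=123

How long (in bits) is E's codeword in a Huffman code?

2

Build the tree from the bottom:
combine G(4), F(48) → 52
combine 52, D(77) → 129
combine A(78), H(123) → 201
combine 129, B(144) → 273
combine C(158), E(165) → 323
combine 201, 273 → 474
combine 323, 474 → 797
The subtree containing E is merged 2 times, so code length = 2.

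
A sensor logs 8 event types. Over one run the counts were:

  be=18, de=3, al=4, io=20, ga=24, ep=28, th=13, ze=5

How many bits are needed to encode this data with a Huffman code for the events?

Merge the two smallest weights repeatedly:
combine de(3), al(4) → 7
combine ze(5), 7 → 12
combine 12, th(13) → 25
combine be(18), io(20) → 38
combine ga(24), 25 → 49
combine ep(28), 38 → 66
combine 49, 66 → 115
Each symbol's bit-cost is frequency × depth; summing gives 312 bits (equivalently 7 + 12 + 25 + 38 + 49 + 66 + 115).

312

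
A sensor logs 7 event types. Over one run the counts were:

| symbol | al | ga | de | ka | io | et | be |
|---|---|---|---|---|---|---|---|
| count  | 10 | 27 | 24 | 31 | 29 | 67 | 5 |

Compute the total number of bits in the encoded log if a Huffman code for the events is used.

Greedily combine the two least-frequent nodes:
merge be(5) and al(10): 15
merge 15 and de(24): 39
merge ga(27) and io(29): 56
merge ka(31) and 39: 70
merge 56 and et(67): 123
merge 70 and 123: 193
Total encoded bits = sum of merged weights = 15 + 39 + 56 + 70 + 123 + 193 = 496.

496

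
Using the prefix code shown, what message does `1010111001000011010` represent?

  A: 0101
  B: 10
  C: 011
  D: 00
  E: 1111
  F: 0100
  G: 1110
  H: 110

Read left to right; each codeword is recognised as soon as it completes (prefix code):
  10→B | 10→B | 1110→G | 0100→F | 00→D | 110→H | 10→B
Decoded message: BBGFDHB

BBGFDHB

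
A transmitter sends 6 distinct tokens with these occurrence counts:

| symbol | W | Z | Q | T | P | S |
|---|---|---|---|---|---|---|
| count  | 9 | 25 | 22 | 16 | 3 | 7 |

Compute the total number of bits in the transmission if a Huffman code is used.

193

Greedily combine the two least-frequent nodes:
merge P(3) and S(7): 10
merge W(9) and 10: 19
merge T(16) and 19: 35
merge Q(22) and Z(25): 47
merge 35 and 47: 82
Total encoded bits = sum of merged weights = 10 + 19 + 35 + 47 + 82 = 193.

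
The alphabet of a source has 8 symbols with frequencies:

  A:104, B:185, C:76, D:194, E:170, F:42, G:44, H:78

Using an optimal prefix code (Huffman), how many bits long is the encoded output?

2540

Greedily combine the two least-frequent nodes:
F(42) + G(44) → 86
C(76) + H(78) → 154
86 + A(104) → 190
154 + E(170) → 324
B(185) + 190 → 375
D(194) + 324 → 518
375 + 518 → 893
Each symbol's bit-cost is frequency × depth; summing gives 2540 bits (equivalently 86 + 154 + 190 + 324 + 375 + 518 + 893).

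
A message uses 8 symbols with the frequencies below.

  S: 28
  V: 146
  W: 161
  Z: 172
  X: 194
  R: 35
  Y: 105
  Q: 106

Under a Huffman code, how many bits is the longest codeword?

5

Merge the two lowest-weight nodes at each step:
combine S(28), R(35) → 63
combine 63, Y(105) → 168
combine Q(106), V(146) → 252
combine W(161), 168 → 329
combine Z(172), X(194) → 366
combine 252, 329 → 581
combine 366, 581 → 947
Maximum depth reached is 5.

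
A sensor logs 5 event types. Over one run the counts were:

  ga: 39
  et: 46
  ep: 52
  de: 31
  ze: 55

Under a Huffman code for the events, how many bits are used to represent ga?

Repeatedly merge the two smallest:
combine de(31), ga(39) → 70
combine et(46), ep(52) → 98
combine ze(55), 70 → 125
combine 98, 125 → 223
ga sits 3 levels below the root, so its codeword is 3 bits.

3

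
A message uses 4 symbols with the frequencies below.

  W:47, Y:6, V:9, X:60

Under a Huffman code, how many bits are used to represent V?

3

Huffman merges, smallest pair first:
Y(6) + V(9) → 15
15 + W(47) → 62
X(60) + 62 → 122
The subtree containing V is merged 3 times, so code length = 3.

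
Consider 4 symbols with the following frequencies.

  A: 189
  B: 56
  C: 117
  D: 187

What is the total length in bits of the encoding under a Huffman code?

Build the Huffman tree bottom-up:
B(56) + C(117) → 173
173 + D(187) → 360
A(189) + 360 → 549
The encoded length is the sum of every internal node's weight: 173 + 360 + 549 = 1082 bits.

1082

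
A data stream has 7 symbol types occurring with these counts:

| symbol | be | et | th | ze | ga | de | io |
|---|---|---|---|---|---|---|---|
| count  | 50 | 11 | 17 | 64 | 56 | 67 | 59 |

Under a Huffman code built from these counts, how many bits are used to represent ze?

Huffman merges, smallest pair first:
combine et(11), th(17) → 28
combine 28, be(50) → 78
combine ga(56), io(59) → 115
combine ze(64), de(67) → 131
combine 78, 115 → 193
combine 131, 193 → 324
ze's leaf is at depth 2, giving a 2-bit codeword.

2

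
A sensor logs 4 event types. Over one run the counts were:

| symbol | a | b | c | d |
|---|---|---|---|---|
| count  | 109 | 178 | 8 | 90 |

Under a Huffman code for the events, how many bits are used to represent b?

1

Build the tree from the bottom:
merge c(8) and d(90): 98
merge 98 and a(109): 207
merge b(178) and 207: 385
b is a child of the root — depth 1, so its codeword is a single bit.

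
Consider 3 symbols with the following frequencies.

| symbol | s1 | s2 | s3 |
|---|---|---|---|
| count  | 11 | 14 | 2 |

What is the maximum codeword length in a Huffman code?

2

Merge the two lowest-weight nodes at each step:
combine s3(2), s1(11) → 13
combine 13, s2(14) → 27
The first pair merged (s3, s1) ends up deepest, at depth 2.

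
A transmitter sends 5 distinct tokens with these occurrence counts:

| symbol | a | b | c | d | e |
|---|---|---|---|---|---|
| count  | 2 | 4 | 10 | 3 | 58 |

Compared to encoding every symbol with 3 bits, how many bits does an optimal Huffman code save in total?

Fixed-length: 3 bits × 77 symbols = 231 bits.
Huffman merges:
combine a(2), d(3) → 5
combine b(4), 5 → 9
combine 9, c(10) → 19
combine 19, e(58) → 77
Huffman total = 5 + 9 + 19 + 77 = 110 bits.
Saving = 231 − 110 = 121 bits.

121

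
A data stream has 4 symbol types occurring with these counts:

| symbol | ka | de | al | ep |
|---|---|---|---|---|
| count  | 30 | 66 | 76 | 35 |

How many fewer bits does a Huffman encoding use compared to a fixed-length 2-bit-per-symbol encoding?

Fixed-length: 2 bits × 207 symbols = 414 bits.
Huffman merges:
ka(30) + ep(35) → 65
65 + de(66) → 131
al(76) + 131 → 207
Huffman total = 65 + 131 + 207 = 403 bits.
Saving = 414 − 403 = 11 bits.

11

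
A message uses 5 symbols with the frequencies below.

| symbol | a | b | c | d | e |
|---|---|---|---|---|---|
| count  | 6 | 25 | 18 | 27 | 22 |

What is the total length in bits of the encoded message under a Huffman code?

220

Greedily combine the two least-frequent nodes:
merge a(6) and c(18): 24
merge e(22) and 24: 46
merge b(25) and d(27): 52
merge 46 and 52: 98
Total encoded bits = sum of merged weights = 24 + 46 + 52 + 98 = 220.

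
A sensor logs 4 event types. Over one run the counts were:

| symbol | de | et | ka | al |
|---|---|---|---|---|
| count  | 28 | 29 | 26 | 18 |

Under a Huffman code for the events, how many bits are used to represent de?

Build the tree from the bottom:
al(18) + ka(26) → 44
de(28) + et(29) → 57
44 + 57 → 101
de sits 2 levels below the root, so its codeword is 2 bits.

2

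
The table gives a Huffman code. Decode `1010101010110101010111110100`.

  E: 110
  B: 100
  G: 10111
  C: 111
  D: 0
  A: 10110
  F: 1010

Read left to right; each codeword is recognised as soon as it completes (prefix code):
  1010→F | 1010→F | 10110→A | 1010→F | 10111→G | 110→E | 100→B
Decoded message: FFAFGEB

FFAFGEB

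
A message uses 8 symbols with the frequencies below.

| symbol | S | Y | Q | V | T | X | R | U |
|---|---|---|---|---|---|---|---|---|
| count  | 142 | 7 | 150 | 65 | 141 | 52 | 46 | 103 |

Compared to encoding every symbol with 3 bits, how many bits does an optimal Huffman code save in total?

134

Fixed-length: 3 bits × 706 symbols = 2118 bits.
Huffman merges:
Y(7) + R(46) → 53
X(52) + 53 → 105
V(65) + U(103) → 168
105 + T(141) → 246
S(142) + Q(150) → 292
168 + 246 → 414
292 + 414 → 706
Huffman total = 53 + 105 + 168 + 246 + 292 + 414 + 706 = 1984 bits.
Saving = 2118 − 1984 = 134 bits.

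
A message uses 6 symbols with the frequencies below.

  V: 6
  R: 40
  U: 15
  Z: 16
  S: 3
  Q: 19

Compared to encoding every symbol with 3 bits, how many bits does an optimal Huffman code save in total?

71

Fixed-length: 3 bits × 99 symbols = 297 bits.
Huffman merges:
S(3) + V(6) → 9
9 + U(15) → 24
Z(16) + Q(19) → 35
24 + 35 → 59
R(40) + 59 → 99
Huffman total = 9 + 24 + 35 + 59 + 99 = 226 bits.
Saving = 297 − 226 = 71 bits.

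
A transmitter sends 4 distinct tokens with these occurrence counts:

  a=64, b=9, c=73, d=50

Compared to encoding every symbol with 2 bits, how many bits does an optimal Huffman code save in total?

Fixed-length: 2 bits × 196 symbols = 392 bits.
Huffman merges:
combine b(9), d(50) → 59
combine 59, a(64) → 123
combine c(73), 123 → 196
Huffman total = 59 + 123 + 196 = 378 bits.
Saving = 392 − 378 = 14 bits.

14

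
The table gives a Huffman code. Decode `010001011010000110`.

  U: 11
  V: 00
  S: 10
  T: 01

TVTTSSVTS

Read left to right; each codeword is recognised as soon as it completes (prefix code):
  01→T | 00→V | 01→T | 01→T | 10→S | 10→S | 00→V | 01→T | 10→S
Decoded message: TVTTSSVTS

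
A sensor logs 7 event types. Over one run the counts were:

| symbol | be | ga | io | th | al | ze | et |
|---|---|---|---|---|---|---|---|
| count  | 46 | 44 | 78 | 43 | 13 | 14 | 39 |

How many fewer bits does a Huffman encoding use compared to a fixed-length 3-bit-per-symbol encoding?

Fixed-length: 3 bits × 277 symbols = 831 bits.
Huffman merges:
merge al(13) and ze(14): 27
merge 27 and et(39): 66
merge th(43) and ga(44): 87
merge be(46) and 66: 112
merge io(78) and 87: 165
merge 112 and 165: 277
Huffman total = 27 + 66 + 87 + 112 + 165 + 277 = 734 bits.
Saving = 831 − 734 = 97 bits.

97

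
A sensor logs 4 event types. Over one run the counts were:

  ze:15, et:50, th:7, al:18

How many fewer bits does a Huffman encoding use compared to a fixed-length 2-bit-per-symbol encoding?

28

Fixed-length: 2 bits × 90 symbols = 180 bits.
Huffman merges:
combine th(7), ze(15) → 22
combine al(18), 22 → 40
combine 40, et(50) → 90
Huffman total = 22 + 40 + 90 = 152 bits.
Saving = 180 − 152 = 28 bits.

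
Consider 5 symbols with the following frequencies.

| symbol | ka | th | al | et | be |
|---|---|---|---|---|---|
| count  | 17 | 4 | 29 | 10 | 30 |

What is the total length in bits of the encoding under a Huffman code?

194

Greedily combine the two least-frequent nodes:
combine th(4), et(10) → 14
combine 14, ka(17) → 31
combine al(29), be(30) → 59
combine 31, 59 → 90
The encoded length is the sum of every internal node's weight: 14 + 31 + 59 + 90 = 194 bits.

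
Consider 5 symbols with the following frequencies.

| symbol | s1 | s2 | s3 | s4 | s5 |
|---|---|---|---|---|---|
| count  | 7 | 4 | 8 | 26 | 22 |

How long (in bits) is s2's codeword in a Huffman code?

4

Repeatedly merge the two smallest:
merge s2(4) and s1(7): 11
merge s3(8) and 11: 19
merge 19 and s5(22): 41
merge s4(26) and 41: 67
The subtree containing s2 is merged 4 times, so code length = 4.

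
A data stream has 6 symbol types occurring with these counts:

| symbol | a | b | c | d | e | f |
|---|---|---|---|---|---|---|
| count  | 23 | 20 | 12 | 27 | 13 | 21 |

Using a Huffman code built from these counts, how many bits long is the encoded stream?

298

Merge the two smallest weights repeatedly:
combine c(12), e(13) → 25
combine b(20), f(21) → 41
combine a(23), 25 → 48
combine d(27), 41 → 68
combine 48, 68 → 116
The encoded length is the sum of every internal node's weight: 25 + 41 + 48 + 68 + 116 = 298 bits.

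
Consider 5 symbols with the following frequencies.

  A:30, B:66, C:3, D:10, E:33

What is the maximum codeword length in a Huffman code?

4

Merge the two lowest-weight nodes at each step:
merge C(3) and D(10): 13
merge 13 and A(30): 43
merge E(33) and 43: 76
merge B(66) and 76: 142
Maximum depth reached is 4.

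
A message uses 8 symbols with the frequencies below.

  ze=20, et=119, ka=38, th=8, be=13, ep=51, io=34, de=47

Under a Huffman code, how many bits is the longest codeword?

Merge the two lowest-weight nodes at each step:
th(8) + be(13) → 21
ze(20) + 21 → 41
io(34) + ka(38) → 72
41 + de(47) → 88
ep(51) + 72 → 123
88 + et(119) → 207
123 + 207 → 330
The first pair merged (th, be) ends up deepest, at depth 5.

5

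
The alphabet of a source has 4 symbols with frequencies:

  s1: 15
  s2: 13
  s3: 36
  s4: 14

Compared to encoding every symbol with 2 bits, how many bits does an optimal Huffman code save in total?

Fixed-length: 2 bits × 78 symbols = 156 bits.
Huffman merges:
s2(13) + s4(14) → 27
s1(15) + 27 → 42
s3(36) + 42 → 78
Huffman total = 27 + 42 + 78 = 147 bits.
Saving = 156 − 147 = 9 bits.

9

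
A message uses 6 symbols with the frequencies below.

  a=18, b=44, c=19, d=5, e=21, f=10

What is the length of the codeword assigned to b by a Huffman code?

1

Repeatedly merge the two smallest:
merge d(5) and f(10): 15
merge 15 and a(18): 33
merge c(19) and e(21): 40
merge 33 and 40: 73
merge b(44) and 73: 117
b is merged only at the final step, so code length = 1.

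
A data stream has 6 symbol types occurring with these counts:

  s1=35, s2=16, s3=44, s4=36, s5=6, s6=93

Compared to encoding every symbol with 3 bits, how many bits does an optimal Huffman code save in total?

164

Fixed-length: 3 bits × 230 symbols = 690 bits.
Huffman merges:
combine s5(6), s2(16) → 22
combine 22, s1(35) → 57
combine s4(36), s3(44) → 80
combine 57, 80 → 137
combine s6(93), 137 → 230
Huffman total = 22 + 57 + 80 + 137 + 230 = 526 bits.
Saving = 690 − 526 = 164 bits.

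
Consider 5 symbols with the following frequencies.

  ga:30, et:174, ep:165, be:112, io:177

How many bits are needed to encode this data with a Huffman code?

1458

Build the Huffman tree bottom-up:
combine ga(30), be(112) → 142
combine 142, ep(165) → 307
combine et(174), io(177) → 351
combine 307, 351 → 658
Total encoded bits = sum of merged weights = 142 + 307 + 351 + 658 = 1458.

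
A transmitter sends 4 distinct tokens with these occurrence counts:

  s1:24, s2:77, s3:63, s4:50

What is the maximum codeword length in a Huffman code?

Merge the two lowest-weight nodes at each step:
merge s1(24) and s4(50): 74
merge s3(63) and 74: 137
merge s2(77) and 137: 214
The rarest symbols sit at the bottom; the longest codeword is 3 bits.

3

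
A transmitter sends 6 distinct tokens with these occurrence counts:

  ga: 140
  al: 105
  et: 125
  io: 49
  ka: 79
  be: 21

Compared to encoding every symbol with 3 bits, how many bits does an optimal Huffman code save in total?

300

Fixed-length: 3 bits × 519 symbols = 1557 bits.
Huffman merges:
combine be(21), io(49) → 70
combine 70, ka(79) → 149
combine al(105), et(125) → 230
combine ga(140), 149 → 289
combine 230, 289 → 519
Huffman total = 70 + 149 + 230 + 289 + 519 = 1257 bits.
Saving = 1557 − 1257 = 300 bits.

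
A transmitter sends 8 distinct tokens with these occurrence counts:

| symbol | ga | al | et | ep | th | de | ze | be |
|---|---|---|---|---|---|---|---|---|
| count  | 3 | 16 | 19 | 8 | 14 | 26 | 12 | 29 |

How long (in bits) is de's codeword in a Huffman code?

Repeatedly merge the two smallest:
combine ga(3), ep(8) → 11
combine 11, ze(12) → 23
combine th(14), al(16) → 30
combine et(19), 23 → 42
combine de(26), be(29) → 55
combine 30, 42 → 72
combine 55, 72 → 127
The subtree containing de is merged 2 times, so code length = 2.

2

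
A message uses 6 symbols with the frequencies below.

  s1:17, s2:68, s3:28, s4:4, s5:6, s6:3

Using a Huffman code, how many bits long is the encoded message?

234

Merge the two smallest weights repeatedly:
merge s6(3) and s4(4): 7
merge s5(6) and 7: 13
merge 13 and s1(17): 30
merge s3(28) and 30: 58
merge 58 and s2(68): 126
The encoded length is the sum of every internal node's weight: 7 + 13 + 30 + 58 + 126 = 234 bits.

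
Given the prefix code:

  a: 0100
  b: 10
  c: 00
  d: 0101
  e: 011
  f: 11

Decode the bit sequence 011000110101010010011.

Read left to right; each codeword is recognised as soon as it completes (prefix code):
  011→e | 00→c | 011→e | 0101→d | 0100→a | 10→b | 011→e
Decoded message: ecedabe

ecedabe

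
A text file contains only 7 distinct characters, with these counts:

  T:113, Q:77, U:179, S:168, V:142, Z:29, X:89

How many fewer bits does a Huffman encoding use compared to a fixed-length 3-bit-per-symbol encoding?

241

Fixed-length: 3 bits × 797 symbols = 2391 bits.
Huffman merges:
merge Z(29) and Q(77): 106
merge X(89) and 106: 195
merge T(113) and V(142): 255
merge S(168) and U(179): 347
merge 195 and 255: 450
merge 347 and 450: 797
Huffman total = 106 + 195 + 255 + 347 + 450 + 797 = 2150 bits.
Saving = 2391 − 2150 = 241 bits.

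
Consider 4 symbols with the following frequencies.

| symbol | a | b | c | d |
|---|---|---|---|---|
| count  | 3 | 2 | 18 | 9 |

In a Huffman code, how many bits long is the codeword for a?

3

Repeatedly merge the two smallest:
merge b(2) and a(3): 5
merge 5 and d(9): 14
merge 14 and c(18): 32
a's leaf is at depth 3, giving a 3-bit codeword.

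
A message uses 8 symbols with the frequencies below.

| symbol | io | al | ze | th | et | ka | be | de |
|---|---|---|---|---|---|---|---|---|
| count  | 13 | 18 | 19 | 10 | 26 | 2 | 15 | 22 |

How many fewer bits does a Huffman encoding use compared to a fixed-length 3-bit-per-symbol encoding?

Fixed-length: 3 bits × 125 symbols = 375 bits.
Huffman merges:
ka(2) + th(10) → 12
12 + io(13) → 25
be(15) + al(18) → 33
ze(19) + de(22) → 41
25 + et(26) → 51
33 + 41 → 74
51 + 74 → 125
Huffman total = 12 + 25 + 33 + 41 + 51 + 74 + 125 = 361 bits.
Saving = 375 − 361 = 14 bits.

14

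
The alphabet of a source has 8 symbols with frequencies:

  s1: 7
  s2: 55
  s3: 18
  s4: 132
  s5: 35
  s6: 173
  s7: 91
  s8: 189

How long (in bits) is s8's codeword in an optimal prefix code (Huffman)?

2

Huffman merges, smallest pair first:
combine s1(7), s3(18) → 25
combine 25, s5(35) → 60
combine s2(55), 60 → 115
combine s7(91), 115 → 206
combine s4(132), s6(173) → 305
combine s8(189), 206 → 395
combine 305, 395 → 700
The subtree containing s8 is merged 2 times, so code length = 2.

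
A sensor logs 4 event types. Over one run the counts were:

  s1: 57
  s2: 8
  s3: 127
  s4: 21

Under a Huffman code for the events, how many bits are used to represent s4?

Repeatedly merge the two smallest:
s2(8) + s4(21) → 29
29 + s1(57) → 86
86 + s3(127) → 213
s4 sits 3 levels below the root, so its codeword is 3 bits.

3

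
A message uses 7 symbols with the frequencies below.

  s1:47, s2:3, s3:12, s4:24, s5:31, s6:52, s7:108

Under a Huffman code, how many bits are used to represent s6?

3

Build the tree from the bottom:
s2(3) + s3(12) → 15
15 + s4(24) → 39
s5(31) + 39 → 70
s1(47) + s6(52) → 99
70 + 99 → 169
s7(108) + 169 → 277
s6 sits 3 levels below the root, so its codeword is 3 bits.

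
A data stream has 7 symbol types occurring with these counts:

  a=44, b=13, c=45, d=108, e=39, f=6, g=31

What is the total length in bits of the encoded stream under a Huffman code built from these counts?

711

Merge the two smallest weights repeatedly:
f(6) + b(13) → 19
19 + g(31) → 50
e(39) + a(44) → 83
c(45) + 50 → 95
83 + 95 → 178
d(108) + 178 → 286
The encoded length is the sum of every internal node's weight: 19 + 50 + 83 + 95 + 178 + 286 = 711 bits.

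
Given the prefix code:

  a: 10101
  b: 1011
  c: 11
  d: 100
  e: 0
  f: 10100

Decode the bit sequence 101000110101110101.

feceba

Read left to right; each codeword is recognised as soon as it completes (prefix code):
  10100→f | 0→e | 11→c | 0→e | 1011→b | 10101→a
Decoded message: feceba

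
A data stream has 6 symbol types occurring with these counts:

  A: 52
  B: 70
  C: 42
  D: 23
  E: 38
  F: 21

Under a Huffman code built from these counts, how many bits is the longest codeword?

3

Merge the two lowest-weight nodes at each step:
combine F(21), D(23) → 44
combine E(38), C(42) → 80
combine 44, A(52) → 96
combine B(70), 80 → 150
combine 96, 150 → 246
Maximum depth reached is 3.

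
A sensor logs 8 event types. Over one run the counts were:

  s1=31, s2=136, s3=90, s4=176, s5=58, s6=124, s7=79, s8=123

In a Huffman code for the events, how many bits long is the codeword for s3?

Huffman merges, smallest pair first:
combine s1(31), s5(58) → 89
combine s7(79), 89 → 168
combine s3(90), s8(123) → 213
combine s6(124), s2(136) → 260
combine 168, s4(176) → 344
combine 213, 260 → 473
combine 344, 473 → 817
s3 sits 3 levels below the root, so its codeword is 3 bits.

3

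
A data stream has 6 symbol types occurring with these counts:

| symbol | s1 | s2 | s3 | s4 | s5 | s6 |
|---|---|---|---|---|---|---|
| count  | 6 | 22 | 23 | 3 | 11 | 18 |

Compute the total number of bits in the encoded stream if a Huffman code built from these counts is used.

195

Merge the two smallest weights repeatedly:
s4(3) + s1(6) → 9
9 + s5(11) → 20
s6(18) + 20 → 38
s2(22) + s3(23) → 45
38 + 45 → 83
The encoded length is the sum of every internal node's weight: 9 + 20 + 38 + 45 + 83 = 195 bits.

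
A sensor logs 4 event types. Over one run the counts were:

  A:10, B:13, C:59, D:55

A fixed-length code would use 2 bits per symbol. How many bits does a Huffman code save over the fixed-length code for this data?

36

Fixed-length: 2 bits × 137 symbols = 274 bits.
Huffman merges:
merge A(10) and B(13): 23
merge 23 and D(55): 78
merge C(59) and 78: 137
Huffman total = 23 + 78 + 137 = 238 bits.
Saving = 274 − 238 = 36 bits.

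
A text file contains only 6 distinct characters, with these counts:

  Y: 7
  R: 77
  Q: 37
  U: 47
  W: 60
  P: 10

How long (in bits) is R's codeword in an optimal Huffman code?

Repeatedly merge the two smallest:
combine Y(7), P(10) → 17
combine 17, Q(37) → 54
combine U(47), 54 → 101
combine W(60), R(77) → 137
combine 101, 137 → 238
R's leaf is at depth 2, giving a 2-bit codeword.

2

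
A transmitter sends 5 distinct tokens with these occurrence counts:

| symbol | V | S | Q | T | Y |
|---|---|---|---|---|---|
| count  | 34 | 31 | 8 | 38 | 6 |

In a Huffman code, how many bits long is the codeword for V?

Repeatedly merge the two smallest:
combine Y(6), Q(8) → 14
combine 14, S(31) → 45
combine V(34), T(38) → 72
combine 45, 72 → 117
V sits 2 levels below the root, so its codeword is 2 bits.

2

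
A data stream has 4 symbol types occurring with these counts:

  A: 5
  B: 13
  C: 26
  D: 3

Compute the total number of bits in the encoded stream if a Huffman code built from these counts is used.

76

Build the Huffman tree bottom-up:
merge D(3) and A(5): 8
merge 8 and B(13): 21
merge 21 and C(26): 47
The encoded length is the sum of every internal node's weight: 8 + 21 + 47 = 76 bits.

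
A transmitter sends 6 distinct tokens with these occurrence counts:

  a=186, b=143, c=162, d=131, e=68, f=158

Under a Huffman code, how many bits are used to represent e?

3

Build the tree from the bottom:
merge e(68) and d(131): 199
merge b(143) and f(158): 301
merge c(162) and a(186): 348
merge 199 and 301: 500
merge 348 and 500: 848
e's leaf is at depth 3, giving a 3-bit codeword.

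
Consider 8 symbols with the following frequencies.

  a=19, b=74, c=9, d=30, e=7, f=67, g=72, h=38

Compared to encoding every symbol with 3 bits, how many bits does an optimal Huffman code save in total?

Fixed-length: 3 bits × 316 symbols = 948 bits.
Huffman merges:
combine e(7), c(9) → 16
combine 16, a(19) → 35
combine d(30), 35 → 65
combine h(38), 65 → 103
combine f(67), g(72) → 139
combine b(74), 103 → 177
combine 139, 177 → 316
Huffman total = 16 + 35 + 65 + 103 + 139 + 177 + 316 = 851 bits.
Saving = 948 − 851 = 97 bits.

97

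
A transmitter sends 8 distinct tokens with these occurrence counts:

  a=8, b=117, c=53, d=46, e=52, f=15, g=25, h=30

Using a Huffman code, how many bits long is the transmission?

Merge the two smallest weights repeatedly:
combine a(8), f(15) → 23
combine 23, g(25) → 48
combine h(30), d(46) → 76
combine 48, e(52) → 100
combine c(53), 76 → 129
combine 100, b(117) → 217
combine 129, 217 → 346
Each symbol's bit-cost is frequency × depth; summing gives 939 bits (equivalently 23 + 48 + 76 + 100 + 129 + 217 + 346).

939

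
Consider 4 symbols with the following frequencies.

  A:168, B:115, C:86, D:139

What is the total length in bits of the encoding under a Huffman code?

1016

Greedily combine the two least-frequent nodes:
C(86) + B(115) → 201
D(139) + A(168) → 307
201 + 307 → 508
The encoded length is the sum of every internal node's weight: 201 + 307 + 508 = 1016 bits.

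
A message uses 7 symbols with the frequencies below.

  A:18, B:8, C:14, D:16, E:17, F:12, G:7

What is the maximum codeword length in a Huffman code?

Merge the two lowest-weight nodes at each step:
combine G(7), B(8) → 15
combine F(12), C(14) → 26
combine 15, D(16) → 31
combine E(17), A(18) → 35
combine 26, 31 → 57
combine 35, 57 → 92
The first pair merged (G, B) ends up deepest, at depth 4.

4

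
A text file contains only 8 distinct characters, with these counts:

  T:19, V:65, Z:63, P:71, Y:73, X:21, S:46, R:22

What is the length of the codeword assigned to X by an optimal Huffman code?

5

Huffman merges, smallest pair first:
merge T(19) and X(21): 40
merge R(22) and 40: 62
merge S(46) and 62: 108
merge Z(63) and V(65): 128
merge P(71) and Y(73): 144
merge 108 and 128: 236
merge 144 and 236: 380
X's leaf is at depth 5, giving a 5-bit codeword.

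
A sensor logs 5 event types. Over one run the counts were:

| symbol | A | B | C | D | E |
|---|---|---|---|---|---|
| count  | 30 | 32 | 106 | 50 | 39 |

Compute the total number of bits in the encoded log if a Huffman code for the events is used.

Build the Huffman tree bottom-up:
merge A(30) and B(32): 62
merge E(39) and D(50): 89
merge 62 and 89: 151
merge C(106) and 151: 257
Total encoded bits = sum of merged weights = 62 + 89 + 151 + 257 = 559.

559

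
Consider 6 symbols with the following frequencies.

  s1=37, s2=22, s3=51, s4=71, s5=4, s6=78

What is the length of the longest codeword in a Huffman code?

4

Merge the two lowest-weight nodes at each step:
s5(4) + s2(22) → 26
26 + s1(37) → 63
s3(51) + 63 → 114
s4(71) + s6(78) → 149
114 + 149 → 263
The first pair merged (s5, s2) ends up deepest, at depth 4.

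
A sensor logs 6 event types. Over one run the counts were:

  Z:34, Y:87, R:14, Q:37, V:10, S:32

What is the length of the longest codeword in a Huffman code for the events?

Merge the two lowest-weight nodes at each step:
combine V(10), R(14) → 24
combine 24, S(32) → 56
combine Z(34), Q(37) → 71
combine 56, 71 → 127
combine Y(87), 127 → 214
The first pair merged (V, R) ends up deepest, at depth 4.

4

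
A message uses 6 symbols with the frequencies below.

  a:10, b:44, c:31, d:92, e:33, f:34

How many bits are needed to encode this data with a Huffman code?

589

Build the Huffman tree bottom-up:
combine a(10), c(31) → 41
combine e(33), f(34) → 67
combine 41, b(44) → 85
combine 67, 85 → 152
combine d(92), 152 → 244
Each symbol's bit-cost is frequency × depth; summing gives 589 bits (equivalently 41 + 67 + 85 + 152 + 244).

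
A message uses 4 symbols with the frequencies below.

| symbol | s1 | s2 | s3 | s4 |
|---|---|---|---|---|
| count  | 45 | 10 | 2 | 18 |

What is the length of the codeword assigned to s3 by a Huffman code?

3

Huffman merges, smallest pair first:
merge s3(2) and s2(10): 12
merge 12 and s4(18): 30
merge 30 and s1(45): 75
s3's leaf is at depth 3, giving a 3-bit codeword.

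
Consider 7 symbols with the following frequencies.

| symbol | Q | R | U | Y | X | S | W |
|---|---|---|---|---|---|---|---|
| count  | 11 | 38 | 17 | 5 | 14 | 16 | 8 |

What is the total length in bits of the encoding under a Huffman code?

Build the Huffman tree bottom-up:
Y(5) + W(8) → 13
Q(11) + 13 → 24
X(14) + S(16) → 30
U(17) + 24 → 41
30 + R(38) → 68
41 + 68 → 109
The encoded length is the sum of every internal node's weight: 13 + 24 + 30 + 41 + 68 + 109 = 285 bits.

285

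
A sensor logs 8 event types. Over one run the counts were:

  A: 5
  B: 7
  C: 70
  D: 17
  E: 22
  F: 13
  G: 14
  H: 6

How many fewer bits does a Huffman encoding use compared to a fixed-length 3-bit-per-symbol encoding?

84

Fixed-length: 3 bits × 154 symbols = 462 bits.
Huffman merges:
combine A(5), H(6) → 11
combine B(7), 11 → 18
combine F(13), G(14) → 27
combine D(17), 18 → 35
combine E(22), 27 → 49
combine 35, 49 → 84
combine C(70), 84 → 154
Huffman total = 11 + 18 + 27 + 35 + 49 + 84 + 154 = 378 bits.
Saving = 462 − 378 = 84 bits.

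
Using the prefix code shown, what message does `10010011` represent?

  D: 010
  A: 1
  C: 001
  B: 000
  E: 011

Read left to right; each codeword is recognised as soon as it completes (prefix code):
  1→A | 001→C | 001→C | 1→A
Decoded message: ACCA

ACCA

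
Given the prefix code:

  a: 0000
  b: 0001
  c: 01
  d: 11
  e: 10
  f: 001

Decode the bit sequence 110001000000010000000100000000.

Read left to right; each codeword is recognised as soon as it completes (prefix code):
  11→d | 0001→b | 0000→a | 0001→b | 0000→a | 0001→b | 0000→a | 0000→a
Decoded message: dbababaa

dbababaa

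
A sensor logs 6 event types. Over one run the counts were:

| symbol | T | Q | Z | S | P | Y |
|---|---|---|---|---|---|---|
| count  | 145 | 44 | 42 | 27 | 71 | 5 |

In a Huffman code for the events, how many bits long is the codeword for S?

4

Build the tree from the bottom:
combine Y(5), S(27) → 32
combine 32, Z(42) → 74
combine Q(44), P(71) → 115
combine 74, 115 → 189
combine T(145), 189 → 334
S sits 4 levels below the root, so its codeword is 4 bits.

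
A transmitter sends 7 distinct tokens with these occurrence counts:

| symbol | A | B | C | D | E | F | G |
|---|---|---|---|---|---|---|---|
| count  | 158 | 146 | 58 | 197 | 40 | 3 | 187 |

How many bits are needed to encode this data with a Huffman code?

Merge the two smallest weights repeatedly:
combine F(3), E(40) → 43
combine 43, C(58) → 101
combine 101, B(146) → 247
combine A(158), G(187) → 345
combine D(197), 247 → 444
combine 345, 444 → 789
Each symbol's bit-cost is frequency × depth; summing gives 1969 bits (equivalently 43 + 101 + 247 + 345 + 444 + 789).

1969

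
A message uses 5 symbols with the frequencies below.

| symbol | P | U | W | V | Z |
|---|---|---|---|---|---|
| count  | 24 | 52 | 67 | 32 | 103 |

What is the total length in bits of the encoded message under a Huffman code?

Greedily combine the two least-frequent nodes:
merge P(24) and V(32): 56
merge U(52) and 56: 108
merge W(67) and Z(103): 170
merge 108 and 170: 278
The encoded length is the sum of every internal node's weight: 56 + 108 + 170 + 278 = 612 bits.

612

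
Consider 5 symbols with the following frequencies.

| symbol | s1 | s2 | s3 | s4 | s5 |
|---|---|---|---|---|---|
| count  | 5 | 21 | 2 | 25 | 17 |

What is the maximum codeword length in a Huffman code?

Merge the two lowest-weight nodes at each step:
merge s3(2) and s1(5): 7
merge 7 and s5(17): 24
merge s2(21) and 24: 45
merge s4(25) and 45: 70
The first pair merged (s3, s1) ends up deepest, at depth 4.

4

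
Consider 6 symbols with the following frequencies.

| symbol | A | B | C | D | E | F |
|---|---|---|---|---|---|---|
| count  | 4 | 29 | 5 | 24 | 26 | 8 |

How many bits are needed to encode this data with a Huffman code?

Build the Huffman tree bottom-up:
A(4) + C(5) → 9
F(8) + 9 → 17
17 + D(24) → 41
E(26) + B(29) → 55
41 + 55 → 96
Total encoded bits = sum of merged weights = 9 + 17 + 41 + 55 + 96 = 218.

218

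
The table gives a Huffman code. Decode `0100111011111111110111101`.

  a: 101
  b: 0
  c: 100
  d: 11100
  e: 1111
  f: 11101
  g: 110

bcfeeaf

Read left to right; each codeword is recognised as soon as it completes (prefix code):
  0→b | 100→c | 11101→f | 1111→e | 1111→e | 101→a | 11101→f
Decoded message: bcfeeaf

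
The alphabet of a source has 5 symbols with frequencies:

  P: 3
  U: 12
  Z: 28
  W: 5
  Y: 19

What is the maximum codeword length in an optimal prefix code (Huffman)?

4

Merge the two lowest-weight nodes at each step:
merge P(3) and W(5): 8
merge 8 and U(12): 20
merge Y(19) and 20: 39
merge Z(28) and 39: 67
The rarest symbols sit at the bottom; the longest codeword is 4 bits.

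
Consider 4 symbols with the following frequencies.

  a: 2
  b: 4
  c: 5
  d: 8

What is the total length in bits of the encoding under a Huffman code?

36

Greedily combine the two least-frequent nodes:
a(2) + b(4) → 6
c(5) + 6 → 11
d(8) + 11 → 19
Total encoded bits = sum of merged weights = 6 + 11 + 19 = 36.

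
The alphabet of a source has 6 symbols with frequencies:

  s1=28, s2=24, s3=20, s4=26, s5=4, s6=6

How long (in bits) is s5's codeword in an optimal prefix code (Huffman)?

4

Repeatedly merge the two smallest:
merge s5(4) and s6(6): 10
merge 10 and s3(20): 30
merge s2(24) and s4(26): 50
merge s1(28) and 30: 58
merge 50 and 58: 108
The subtree containing s5 is merged 4 times, so code length = 4.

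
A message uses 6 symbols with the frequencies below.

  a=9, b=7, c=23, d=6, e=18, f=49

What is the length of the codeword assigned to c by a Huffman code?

2

Repeatedly merge the two smallest:
d(6) + b(7) → 13
a(9) + 13 → 22
e(18) + 22 → 40
c(23) + 40 → 63
f(49) + 63 → 112
The subtree containing c is merged 2 times, so code length = 2.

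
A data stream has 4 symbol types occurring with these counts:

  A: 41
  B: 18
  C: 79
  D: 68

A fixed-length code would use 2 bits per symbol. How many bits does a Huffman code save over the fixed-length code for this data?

20

Fixed-length: 2 bits × 206 symbols = 412 bits.
Huffman merges:
B(18) + A(41) → 59
59 + D(68) → 127
C(79) + 127 → 206
Huffman total = 59 + 127 + 206 = 392 bits.
Saving = 412 − 392 = 20 bits.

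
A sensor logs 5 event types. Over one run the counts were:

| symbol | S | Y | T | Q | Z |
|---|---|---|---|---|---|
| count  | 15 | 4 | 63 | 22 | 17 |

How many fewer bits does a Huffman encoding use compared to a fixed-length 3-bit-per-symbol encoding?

129

Fixed-length: 3 bits × 121 symbols = 363 bits.
Huffman merges:
Y(4) + S(15) → 19
Z(17) + 19 → 36
Q(22) + 36 → 58
58 + T(63) → 121
Huffman total = 19 + 36 + 58 + 121 = 234 bits.
Saving = 363 − 234 = 129 bits.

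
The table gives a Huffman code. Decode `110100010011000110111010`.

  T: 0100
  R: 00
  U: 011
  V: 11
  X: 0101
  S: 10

VTTVRUUSS

Read left to right; each codeword is recognised as soon as it completes (prefix code):
  11→V | 0100→T | 0100→T | 11→V | 00→R | 011→U | 011→U | 10→S | 10→S
Decoded message: VTTVRUUSS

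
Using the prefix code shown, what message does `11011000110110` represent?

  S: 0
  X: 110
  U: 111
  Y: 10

Read left to right; each codeword is recognised as soon as it completes (prefix code):
  110→X | 110→X | 0→S | 0→S | 110→X | 110→X
Decoded message: XXSSXX

XXSSXX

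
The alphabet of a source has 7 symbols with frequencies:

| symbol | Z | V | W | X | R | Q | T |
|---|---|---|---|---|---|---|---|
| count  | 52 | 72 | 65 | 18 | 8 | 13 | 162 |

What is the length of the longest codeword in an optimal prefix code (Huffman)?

Merge the two lowest-weight nodes at each step:
merge R(8) and Q(13): 21
merge X(18) and 21: 39
merge 39 and Z(52): 91
merge W(65) and V(72): 137
merge 91 and 137: 228
merge T(162) and 228: 390
The first pair merged (R, Q) ends up deepest, at depth 5.

5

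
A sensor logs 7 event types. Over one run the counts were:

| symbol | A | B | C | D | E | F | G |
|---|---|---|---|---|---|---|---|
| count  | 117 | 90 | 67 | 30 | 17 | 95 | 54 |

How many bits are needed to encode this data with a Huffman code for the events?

Greedily combine the two least-frequent nodes:
merge E(17) and D(30): 47
merge 47 and G(54): 101
merge C(67) and B(90): 157
merge F(95) and 101: 196
merge A(117) and 157: 274
merge 196 and 274: 470
The encoded length is the sum of every internal node's weight: 47 + 101 + 157 + 196 + 274 + 470 = 1245 bits.

1245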